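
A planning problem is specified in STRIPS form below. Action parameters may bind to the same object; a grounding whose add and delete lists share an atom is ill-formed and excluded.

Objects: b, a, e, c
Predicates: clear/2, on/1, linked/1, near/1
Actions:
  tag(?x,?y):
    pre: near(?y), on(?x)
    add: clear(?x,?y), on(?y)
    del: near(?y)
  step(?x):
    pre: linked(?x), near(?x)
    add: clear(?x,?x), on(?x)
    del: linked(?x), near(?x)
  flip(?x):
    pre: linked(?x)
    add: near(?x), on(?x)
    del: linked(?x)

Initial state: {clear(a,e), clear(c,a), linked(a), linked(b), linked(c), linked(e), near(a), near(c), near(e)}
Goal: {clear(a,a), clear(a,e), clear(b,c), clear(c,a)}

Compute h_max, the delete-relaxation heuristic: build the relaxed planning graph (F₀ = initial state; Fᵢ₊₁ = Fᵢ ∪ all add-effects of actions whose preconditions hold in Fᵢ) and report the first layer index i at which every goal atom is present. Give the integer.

2

F0 = init (9 atoms)
F1 = F0 ∪ {clear(a,a), clear(c,c), clear(e,e), near(b), on(a), on(b), on(c), on(e)}  (17 atoms)
F2 = F1 ∪ {clear(a,b), clear(a,c), clear(b,a), clear(b,b), clear(b,c), clear(b,e), clear(c,b), clear(c,e), clear(e,a), clear(e,b), clear(e,c)}  (28 atoms)
goal ⊆ F2  ⇒  h_max = 2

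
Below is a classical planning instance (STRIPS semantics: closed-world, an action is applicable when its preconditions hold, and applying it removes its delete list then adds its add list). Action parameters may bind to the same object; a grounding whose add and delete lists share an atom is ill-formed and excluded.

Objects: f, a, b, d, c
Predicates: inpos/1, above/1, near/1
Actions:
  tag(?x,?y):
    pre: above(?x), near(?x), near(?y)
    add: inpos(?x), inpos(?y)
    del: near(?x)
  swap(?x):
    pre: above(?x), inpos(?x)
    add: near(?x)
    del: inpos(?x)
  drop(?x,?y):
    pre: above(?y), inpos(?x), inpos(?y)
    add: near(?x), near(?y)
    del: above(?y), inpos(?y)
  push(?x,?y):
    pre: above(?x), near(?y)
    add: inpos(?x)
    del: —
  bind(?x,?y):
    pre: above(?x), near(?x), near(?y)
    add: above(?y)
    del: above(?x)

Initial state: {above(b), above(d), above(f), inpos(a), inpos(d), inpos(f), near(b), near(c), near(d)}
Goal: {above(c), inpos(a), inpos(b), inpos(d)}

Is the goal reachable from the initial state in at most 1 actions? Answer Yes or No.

No

1. tag(b,b)  →  {above(b), above(d), above(f), inpos(a), inpos(b), inpos(d), inpos(f), near(c), near(d)}
2. bind(d,c)  →  {above(b), above(c), above(f), inpos(a), inpos(b), inpos(d), inpos(f), near(c), near(d)}
optimal plan length = 2; 2 > 1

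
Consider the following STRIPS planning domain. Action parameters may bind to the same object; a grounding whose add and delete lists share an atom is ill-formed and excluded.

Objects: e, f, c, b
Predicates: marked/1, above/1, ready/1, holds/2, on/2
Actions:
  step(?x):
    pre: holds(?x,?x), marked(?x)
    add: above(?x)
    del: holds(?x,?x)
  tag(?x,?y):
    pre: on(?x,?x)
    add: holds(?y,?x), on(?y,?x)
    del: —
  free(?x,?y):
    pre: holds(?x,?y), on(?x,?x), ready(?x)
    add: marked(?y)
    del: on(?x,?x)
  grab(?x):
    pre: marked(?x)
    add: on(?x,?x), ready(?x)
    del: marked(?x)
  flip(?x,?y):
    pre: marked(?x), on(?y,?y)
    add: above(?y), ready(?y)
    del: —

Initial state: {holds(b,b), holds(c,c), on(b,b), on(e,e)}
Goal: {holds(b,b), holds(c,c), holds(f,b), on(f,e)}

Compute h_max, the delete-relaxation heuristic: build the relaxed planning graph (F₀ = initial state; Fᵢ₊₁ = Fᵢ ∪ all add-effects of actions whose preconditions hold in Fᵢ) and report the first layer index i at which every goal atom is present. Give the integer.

1

F0 = init (4 atoms)
F1 = F0 ∪ {holds(b,e), holds(c,b), holds(c,e), holds(e,b), holds(e,e), holds(f,b), holds(f,e), on(b,e), on(c,b), on(c,e), on(e,b), on(f,b), on(f,e)}  (17 atoms)
goal ⊆ F1  ⇒  h_max = 1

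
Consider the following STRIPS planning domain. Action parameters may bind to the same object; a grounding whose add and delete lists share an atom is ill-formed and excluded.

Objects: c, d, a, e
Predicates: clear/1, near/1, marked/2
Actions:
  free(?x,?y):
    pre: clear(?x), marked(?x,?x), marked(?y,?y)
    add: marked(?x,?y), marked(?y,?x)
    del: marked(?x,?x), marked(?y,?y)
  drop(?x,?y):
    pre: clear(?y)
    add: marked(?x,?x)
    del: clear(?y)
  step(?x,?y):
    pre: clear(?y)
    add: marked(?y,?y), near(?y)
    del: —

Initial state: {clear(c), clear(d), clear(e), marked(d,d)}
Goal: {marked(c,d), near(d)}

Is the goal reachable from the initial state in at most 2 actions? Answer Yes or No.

No

1. drop(c,c)  →  {clear(d), clear(e), marked(c,c), marked(d,d)}
2. free(d,c)  →  {clear(d), clear(e), marked(c,d), marked(d,c)}
3. step(c,d)  →  {clear(d), clear(e), marked(c,d), marked(d,c), marked(d,d), near(d)}
optimal plan length = 3; 3 > 2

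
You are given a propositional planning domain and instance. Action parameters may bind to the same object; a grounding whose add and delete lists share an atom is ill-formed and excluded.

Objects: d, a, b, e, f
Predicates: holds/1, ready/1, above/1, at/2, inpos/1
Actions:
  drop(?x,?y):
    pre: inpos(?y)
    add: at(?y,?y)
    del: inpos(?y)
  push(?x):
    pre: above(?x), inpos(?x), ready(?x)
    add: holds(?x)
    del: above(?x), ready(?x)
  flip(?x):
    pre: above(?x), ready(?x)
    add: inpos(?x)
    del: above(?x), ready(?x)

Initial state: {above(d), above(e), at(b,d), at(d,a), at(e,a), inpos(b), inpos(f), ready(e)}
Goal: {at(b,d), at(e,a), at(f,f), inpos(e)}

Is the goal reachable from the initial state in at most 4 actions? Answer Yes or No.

1. drop(d,f)  →  {above(d), above(e), at(b,d), at(d,a), at(e,a), at(f,f), inpos(b), ready(e)}
2. flip(e)  →  {above(d), at(b,d), at(d,a), at(e,a), at(f,f), inpos(b), inpos(e)}
optimal plan length = 2; 2 ≤ 4

Yes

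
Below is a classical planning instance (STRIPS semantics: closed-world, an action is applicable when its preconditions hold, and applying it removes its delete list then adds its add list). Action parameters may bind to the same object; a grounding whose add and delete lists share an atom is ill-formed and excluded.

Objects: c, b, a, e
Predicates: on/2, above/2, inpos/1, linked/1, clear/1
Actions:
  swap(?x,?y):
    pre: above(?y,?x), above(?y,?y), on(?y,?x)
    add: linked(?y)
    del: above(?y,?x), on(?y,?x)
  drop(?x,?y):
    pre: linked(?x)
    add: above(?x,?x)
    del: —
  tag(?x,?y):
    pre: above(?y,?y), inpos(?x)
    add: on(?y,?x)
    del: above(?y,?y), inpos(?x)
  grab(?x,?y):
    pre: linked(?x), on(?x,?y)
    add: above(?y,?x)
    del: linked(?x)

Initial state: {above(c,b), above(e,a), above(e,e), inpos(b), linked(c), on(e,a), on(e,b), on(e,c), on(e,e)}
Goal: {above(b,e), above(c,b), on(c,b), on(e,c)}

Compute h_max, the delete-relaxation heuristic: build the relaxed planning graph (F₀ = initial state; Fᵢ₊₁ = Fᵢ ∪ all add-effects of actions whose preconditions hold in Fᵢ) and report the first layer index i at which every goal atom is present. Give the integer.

F0 = init (9 atoms)
F1 = F0 ∪ {above(c,c), linked(e)}  (11 atoms)
F2 = F1 ∪ {above(a,e), above(b,e), above(c,e), on(c,b)}  (15 atoms)
goal ⊆ F2  ⇒  h_max = 2

2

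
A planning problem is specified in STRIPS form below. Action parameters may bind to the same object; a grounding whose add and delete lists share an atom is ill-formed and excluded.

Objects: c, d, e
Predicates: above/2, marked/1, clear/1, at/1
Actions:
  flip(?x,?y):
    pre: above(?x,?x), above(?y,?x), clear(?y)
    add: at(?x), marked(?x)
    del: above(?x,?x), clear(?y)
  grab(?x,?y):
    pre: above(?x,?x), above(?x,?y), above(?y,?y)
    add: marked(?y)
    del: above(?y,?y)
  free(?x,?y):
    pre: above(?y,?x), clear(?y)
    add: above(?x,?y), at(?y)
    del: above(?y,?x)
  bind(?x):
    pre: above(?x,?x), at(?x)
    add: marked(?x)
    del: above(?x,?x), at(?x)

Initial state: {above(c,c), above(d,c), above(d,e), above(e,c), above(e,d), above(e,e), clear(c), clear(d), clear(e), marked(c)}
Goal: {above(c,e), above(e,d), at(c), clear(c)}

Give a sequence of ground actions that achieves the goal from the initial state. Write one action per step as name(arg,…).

1. flip(c,d)  →  {above(d,c), above(d,e), above(e,c), above(e,d), above(e,e), at(c), clear(c), clear(e), marked(c)}
2. free(c,e)  →  {above(c,e), above(d,c), above(d,e), above(e,d), above(e,e), at(c), at(e), clear(c), clear(e), marked(c)}

flip(c,d); free(c,e)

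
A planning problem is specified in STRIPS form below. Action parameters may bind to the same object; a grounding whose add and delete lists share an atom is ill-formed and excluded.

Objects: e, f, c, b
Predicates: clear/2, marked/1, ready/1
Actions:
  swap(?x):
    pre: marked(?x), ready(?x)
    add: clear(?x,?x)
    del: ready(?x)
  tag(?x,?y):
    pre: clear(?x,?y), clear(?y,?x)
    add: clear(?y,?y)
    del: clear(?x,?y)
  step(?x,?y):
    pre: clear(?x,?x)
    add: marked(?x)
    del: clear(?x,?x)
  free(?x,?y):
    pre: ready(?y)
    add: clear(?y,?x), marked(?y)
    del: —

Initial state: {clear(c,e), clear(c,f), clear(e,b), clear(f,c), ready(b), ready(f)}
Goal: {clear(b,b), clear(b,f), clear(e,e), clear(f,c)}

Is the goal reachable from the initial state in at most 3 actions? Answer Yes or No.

No

1. free(e,b)  →  {clear(b,e), clear(c,e), clear(c,f), clear(e,b), clear(f,c), marked(b), ready(b), ready(f)}
2. tag(b,e)  →  {clear(c,e), clear(c,f), clear(e,b), clear(e,e), clear(f,c), marked(b), ready(b), ready(f)}
3. free(f,b)  →  {clear(b,f), clear(c,e), clear(c,f), clear(e,b), clear(e,e), clear(f,c), marked(b), ready(b), ready(f)}
4. swap(b)  →  {clear(b,b), clear(b,f), clear(c,e), clear(c,f), clear(e,b), clear(e,e), clear(f,c), marked(b), ready(f)}
optimal plan length = 4; 4 > 3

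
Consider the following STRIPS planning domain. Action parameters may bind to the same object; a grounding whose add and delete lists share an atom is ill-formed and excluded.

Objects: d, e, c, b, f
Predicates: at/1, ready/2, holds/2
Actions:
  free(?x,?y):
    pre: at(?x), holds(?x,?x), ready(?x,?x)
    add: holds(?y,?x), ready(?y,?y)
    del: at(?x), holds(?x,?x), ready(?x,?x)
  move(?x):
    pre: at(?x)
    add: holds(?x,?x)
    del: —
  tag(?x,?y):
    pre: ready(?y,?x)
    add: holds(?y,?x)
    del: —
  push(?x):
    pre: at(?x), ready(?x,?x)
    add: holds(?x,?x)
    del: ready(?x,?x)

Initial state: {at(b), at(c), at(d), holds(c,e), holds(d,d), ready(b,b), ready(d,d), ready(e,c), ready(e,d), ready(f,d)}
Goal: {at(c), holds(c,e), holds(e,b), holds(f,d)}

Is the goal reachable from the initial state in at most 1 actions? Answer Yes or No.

1. free(d,f)  →  {at(b), at(c), holds(c,e), holds(f,d), ready(b,b), ready(e,c), ready(e,d), ready(f,d), ready(f,f)}
2. move(b)  →  {at(b), at(c), holds(b,b), holds(c,e), holds(f,d), ready(b,b), ready(e,c), ready(e,d), ready(f,d), ready(f,f)}
3. free(b,e)  →  {at(c), holds(c,e), holds(e,b), holds(f,d), ready(e,c), ready(e,d), ready(e,e), ready(f,d), ready(f,f)}
optimal plan length = 3; 3 > 1

No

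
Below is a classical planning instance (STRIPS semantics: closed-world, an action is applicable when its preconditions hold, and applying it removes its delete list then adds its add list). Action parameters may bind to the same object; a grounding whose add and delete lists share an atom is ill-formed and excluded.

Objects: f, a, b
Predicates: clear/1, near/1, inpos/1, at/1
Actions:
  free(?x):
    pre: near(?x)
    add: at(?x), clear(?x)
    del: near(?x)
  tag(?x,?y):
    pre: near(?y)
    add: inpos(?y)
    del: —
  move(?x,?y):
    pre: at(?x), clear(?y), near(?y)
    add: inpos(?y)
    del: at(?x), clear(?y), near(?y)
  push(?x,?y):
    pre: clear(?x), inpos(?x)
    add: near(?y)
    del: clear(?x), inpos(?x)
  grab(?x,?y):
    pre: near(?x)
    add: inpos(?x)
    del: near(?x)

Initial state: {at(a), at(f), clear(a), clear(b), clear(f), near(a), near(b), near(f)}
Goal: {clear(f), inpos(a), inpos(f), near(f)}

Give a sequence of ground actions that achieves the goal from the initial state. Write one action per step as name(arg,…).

1. tag(f,f)  →  {at(a), at(f), clear(a), clear(b), clear(f), inpos(f), near(a), near(b), near(f)}
2. tag(f,a)  →  {at(a), at(f), clear(a), clear(b), clear(f), inpos(a), inpos(f), near(a), near(b), near(f)}

tag(f,f); tag(f,a)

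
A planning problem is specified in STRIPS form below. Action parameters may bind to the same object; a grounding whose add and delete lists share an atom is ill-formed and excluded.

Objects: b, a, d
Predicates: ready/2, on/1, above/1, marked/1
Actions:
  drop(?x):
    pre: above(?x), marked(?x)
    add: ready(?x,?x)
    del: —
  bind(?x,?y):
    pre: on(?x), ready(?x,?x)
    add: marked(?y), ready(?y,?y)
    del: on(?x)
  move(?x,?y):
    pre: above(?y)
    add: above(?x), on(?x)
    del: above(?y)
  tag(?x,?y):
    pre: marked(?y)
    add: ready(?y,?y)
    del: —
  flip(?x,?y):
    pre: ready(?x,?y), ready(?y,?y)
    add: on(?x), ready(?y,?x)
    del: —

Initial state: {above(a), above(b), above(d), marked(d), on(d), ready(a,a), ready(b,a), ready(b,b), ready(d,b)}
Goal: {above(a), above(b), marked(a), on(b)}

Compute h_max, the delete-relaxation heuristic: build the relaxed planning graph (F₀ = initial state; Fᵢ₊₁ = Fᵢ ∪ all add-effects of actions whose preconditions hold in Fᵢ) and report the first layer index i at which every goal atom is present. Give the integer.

2

F0 = init (9 atoms)
F1 = F0 ∪ {on(a), on(b), ready(a,b), ready(b,d), ready(d,d)}  (14 atoms)
F2 = F1 ∪ {marked(a), marked(b)}  (16 atoms)
goal ⊆ F2  ⇒  h_max = 2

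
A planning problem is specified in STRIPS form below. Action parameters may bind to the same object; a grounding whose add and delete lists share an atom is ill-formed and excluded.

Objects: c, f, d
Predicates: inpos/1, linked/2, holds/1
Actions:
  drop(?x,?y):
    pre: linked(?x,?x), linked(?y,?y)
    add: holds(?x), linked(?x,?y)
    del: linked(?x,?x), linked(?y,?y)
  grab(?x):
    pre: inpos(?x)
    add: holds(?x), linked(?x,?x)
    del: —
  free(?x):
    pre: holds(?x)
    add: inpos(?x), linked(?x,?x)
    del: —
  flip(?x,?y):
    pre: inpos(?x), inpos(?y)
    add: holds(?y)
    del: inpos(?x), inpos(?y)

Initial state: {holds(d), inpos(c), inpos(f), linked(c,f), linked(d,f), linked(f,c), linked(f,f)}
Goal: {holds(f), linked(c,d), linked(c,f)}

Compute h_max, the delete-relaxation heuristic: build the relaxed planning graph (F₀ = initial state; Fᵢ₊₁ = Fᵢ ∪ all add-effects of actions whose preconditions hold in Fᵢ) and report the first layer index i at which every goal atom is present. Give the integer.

F0 = init (7 atoms)
F1 = F0 ∪ {holds(c), holds(f), inpos(d), linked(c,c), linked(d,d)}  (12 atoms)
F2 = F1 ∪ {linked(c,d), linked(d,c), linked(f,d)}  (15 atoms)
goal ⊆ F2  ⇒  h_max = 2

2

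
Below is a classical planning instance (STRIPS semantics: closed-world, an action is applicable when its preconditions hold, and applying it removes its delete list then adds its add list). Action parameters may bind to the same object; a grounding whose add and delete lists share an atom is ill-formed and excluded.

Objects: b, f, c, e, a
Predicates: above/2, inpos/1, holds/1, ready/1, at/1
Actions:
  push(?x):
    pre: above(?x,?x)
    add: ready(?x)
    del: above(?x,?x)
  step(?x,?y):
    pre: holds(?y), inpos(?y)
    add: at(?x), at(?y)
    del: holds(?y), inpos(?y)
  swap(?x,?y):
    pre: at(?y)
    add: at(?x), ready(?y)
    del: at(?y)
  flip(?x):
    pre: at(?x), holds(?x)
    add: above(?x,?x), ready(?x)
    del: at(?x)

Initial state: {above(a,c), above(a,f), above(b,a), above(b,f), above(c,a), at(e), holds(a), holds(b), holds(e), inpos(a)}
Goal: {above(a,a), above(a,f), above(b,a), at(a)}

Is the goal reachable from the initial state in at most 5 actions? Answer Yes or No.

Yes

1. swap(a,e)  →  {above(a,c), above(a,f), above(b,a), above(b,f), above(c,a), at(a), holds(a), holds(b), holds(e), inpos(a), ready(e)}
2. flip(a)  →  {above(a,a), above(a,c), above(a,f), above(b,a), above(b,f), above(c,a), holds(a), holds(b), holds(e), inpos(a), ready(a), ready(e)}
3. step(b,a)  →  {above(a,a), above(a,c), above(a,f), above(b,a), above(b,f), above(c,a), at(a), at(b), holds(b), holds(e), ready(a), ready(e)}
optimal plan length = 3; 3 ≤ 5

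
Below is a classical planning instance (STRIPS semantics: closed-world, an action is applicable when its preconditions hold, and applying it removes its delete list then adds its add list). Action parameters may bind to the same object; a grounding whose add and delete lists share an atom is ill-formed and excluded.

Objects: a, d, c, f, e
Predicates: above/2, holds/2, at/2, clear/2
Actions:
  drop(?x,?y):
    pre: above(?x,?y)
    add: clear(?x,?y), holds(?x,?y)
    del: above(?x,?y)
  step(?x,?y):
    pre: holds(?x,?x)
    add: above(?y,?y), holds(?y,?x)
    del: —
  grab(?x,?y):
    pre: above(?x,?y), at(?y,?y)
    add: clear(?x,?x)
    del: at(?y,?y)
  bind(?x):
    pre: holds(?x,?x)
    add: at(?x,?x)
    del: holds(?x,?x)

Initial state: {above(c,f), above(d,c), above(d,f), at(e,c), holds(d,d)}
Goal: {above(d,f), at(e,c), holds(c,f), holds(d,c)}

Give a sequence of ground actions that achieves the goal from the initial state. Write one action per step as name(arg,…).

1. drop(d,c)  →  {above(c,f), above(d,f), at(e,c), clear(d,c), holds(d,c), holds(d,d)}
2. drop(c,f)  →  {above(d,f), at(e,c), clear(c,f), clear(d,c), holds(c,f), holds(d,c), holds(d,d)}

drop(d,c); drop(c,f)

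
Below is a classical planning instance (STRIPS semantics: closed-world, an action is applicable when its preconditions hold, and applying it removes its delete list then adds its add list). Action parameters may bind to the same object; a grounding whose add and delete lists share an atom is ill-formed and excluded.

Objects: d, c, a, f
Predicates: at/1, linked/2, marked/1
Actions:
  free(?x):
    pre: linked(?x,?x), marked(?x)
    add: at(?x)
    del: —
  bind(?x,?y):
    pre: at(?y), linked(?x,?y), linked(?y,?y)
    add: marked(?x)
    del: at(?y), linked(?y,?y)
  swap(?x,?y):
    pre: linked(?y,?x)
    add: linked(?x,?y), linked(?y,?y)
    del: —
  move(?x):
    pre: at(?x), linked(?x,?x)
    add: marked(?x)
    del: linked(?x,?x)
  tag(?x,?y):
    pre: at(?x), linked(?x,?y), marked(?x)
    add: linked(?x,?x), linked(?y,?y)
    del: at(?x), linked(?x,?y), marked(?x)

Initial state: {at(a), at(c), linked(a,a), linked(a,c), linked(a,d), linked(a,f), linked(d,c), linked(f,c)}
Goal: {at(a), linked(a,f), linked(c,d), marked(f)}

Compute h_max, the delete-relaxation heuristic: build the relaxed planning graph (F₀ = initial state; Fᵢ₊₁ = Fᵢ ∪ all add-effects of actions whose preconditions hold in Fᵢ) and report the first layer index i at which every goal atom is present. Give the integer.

F0 = init (8 atoms)
F1 = F0 ∪ {linked(c,a), linked(c,d), linked(c,f), linked(d,a), linked(d,d), linked(f,a), linked(f,f), marked(a)}  (16 atoms)
F2 = F1 ∪ {linked(c,c), marked(c), marked(d), marked(f)}  (20 atoms)
goal ⊆ F2  ⇒  h_max = 2

2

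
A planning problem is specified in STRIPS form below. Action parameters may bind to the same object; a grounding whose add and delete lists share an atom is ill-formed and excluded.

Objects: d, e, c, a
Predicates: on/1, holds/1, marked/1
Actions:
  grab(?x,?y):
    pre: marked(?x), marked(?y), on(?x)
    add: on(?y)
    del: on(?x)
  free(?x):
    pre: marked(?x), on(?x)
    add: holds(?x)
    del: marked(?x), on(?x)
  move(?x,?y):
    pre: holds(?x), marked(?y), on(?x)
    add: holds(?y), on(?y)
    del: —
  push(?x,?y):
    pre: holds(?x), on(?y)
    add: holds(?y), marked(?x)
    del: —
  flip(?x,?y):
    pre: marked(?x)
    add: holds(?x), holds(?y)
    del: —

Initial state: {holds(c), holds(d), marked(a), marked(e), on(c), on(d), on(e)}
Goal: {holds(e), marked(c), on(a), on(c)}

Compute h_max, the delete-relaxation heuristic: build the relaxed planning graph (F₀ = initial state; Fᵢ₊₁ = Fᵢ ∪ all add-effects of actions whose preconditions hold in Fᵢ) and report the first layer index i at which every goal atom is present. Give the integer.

1

F0 = init (7 atoms)
F1 = F0 ∪ {holds(a), holds(e), marked(c), marked(d), on(a)}  (12 atoms)
goal ⊆ F1  ⇒  h_max = 1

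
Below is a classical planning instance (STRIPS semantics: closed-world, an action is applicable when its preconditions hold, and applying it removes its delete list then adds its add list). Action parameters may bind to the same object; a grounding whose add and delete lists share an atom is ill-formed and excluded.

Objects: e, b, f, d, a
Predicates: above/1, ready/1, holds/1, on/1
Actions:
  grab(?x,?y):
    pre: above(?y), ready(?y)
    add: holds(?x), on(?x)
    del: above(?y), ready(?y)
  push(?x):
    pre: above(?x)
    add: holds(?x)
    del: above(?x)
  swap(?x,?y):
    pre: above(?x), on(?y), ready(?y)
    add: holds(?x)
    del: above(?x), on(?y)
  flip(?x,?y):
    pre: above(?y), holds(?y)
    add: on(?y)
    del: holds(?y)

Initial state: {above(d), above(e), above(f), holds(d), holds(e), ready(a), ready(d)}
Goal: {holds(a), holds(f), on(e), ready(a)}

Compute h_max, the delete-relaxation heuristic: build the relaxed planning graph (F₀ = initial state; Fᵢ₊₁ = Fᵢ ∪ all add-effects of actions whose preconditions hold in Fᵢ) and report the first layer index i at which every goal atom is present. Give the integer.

1

F0 = init (7 atoms)
F1 = F0 ∪ {holds(a), holds(b), holds(f), on(a), on(b), on(d), on(e), on(f)}  (15 atoms)
goal ⊆ F1  ⇒  h_max = 1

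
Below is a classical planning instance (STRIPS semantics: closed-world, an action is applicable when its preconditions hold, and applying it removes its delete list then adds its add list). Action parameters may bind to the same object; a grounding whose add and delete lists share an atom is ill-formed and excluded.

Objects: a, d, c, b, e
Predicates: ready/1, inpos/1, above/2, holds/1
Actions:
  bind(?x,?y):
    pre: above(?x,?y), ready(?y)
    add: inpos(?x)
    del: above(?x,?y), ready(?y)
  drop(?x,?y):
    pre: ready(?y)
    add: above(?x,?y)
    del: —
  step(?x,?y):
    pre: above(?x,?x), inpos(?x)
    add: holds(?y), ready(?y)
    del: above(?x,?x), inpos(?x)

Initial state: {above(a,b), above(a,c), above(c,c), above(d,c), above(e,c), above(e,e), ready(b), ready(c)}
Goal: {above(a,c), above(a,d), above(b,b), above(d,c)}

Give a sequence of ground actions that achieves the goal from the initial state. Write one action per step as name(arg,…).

bind(e,c); drop(b,b); step(e,d); drop(a,d)

1. bind(e,c)  →  {above(a,b), above(a,c), above(c,c), above(d,c), above(e,e), inpos(e), ready(b)}
2. drop(b,b)  →  {above(a,b), above(a,c), above(b,b), above(c,c), above(d,c), above(e,e), inpos(e), ready(b)}
3. step(e,d)  →  {above(a,b), above(a,c), above(b,b), above(c,c), above(d,c), holds(d), ready(b), ready(d)}
4. drop(a,d)  →  {above(a,b), above(a,c), above(a,d), above(b,b), above(c,c), above(d,c), holds(d), ready(b), ready(d)}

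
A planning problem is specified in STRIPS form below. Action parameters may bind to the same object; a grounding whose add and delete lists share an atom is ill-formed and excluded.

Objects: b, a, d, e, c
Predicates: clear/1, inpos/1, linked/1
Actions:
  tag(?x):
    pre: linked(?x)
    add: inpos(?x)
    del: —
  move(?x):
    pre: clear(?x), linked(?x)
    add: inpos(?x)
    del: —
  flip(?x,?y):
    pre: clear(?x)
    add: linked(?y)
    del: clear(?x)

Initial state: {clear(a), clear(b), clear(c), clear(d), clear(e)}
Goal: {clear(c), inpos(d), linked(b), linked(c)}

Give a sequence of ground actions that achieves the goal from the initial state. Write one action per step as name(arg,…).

1. flip(b,b)  →  {clear(a), clear(c), clear(d), clear(e), linked(b)}
2. flip(a,d)  →  {clear(c), clear(d), clear(e), linked(b), linked(d)}
3. tag(d)  →  {clear(c), clear(d), clear(e), inpos(d), linked(b), linked(d)}
4. flip(d,c)  →  {clear(c), clear(e), inpos(d), linked(b), linked(c), linked(d)}

flip(b,b); flip(a,d); tag(d); flip(d,c)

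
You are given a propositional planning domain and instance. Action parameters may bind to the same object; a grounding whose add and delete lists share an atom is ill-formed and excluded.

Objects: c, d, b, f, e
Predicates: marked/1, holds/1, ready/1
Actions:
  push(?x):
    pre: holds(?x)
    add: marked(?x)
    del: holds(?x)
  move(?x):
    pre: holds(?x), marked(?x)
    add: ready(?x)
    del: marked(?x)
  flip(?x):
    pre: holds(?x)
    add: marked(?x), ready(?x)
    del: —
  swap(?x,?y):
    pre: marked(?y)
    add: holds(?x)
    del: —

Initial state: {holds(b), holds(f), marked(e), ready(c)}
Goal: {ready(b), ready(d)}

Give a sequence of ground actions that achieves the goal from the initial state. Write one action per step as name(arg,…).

1. flip(b)  →  {holds(b), holds(f), marked(b), marked(e), ready(b), ready(c)}
2. swap(d,b)  →  {holds(b), holds(d), holds(f), marked(b), marked(e), ready(b), ready(c)}
3. flip(d)  →  {holds(b), holds(d), holds(f), marked(b), marked(d), marked(e), ready(b), ready(c), ready(d)}

flip(b); swap(d,b); flip(d)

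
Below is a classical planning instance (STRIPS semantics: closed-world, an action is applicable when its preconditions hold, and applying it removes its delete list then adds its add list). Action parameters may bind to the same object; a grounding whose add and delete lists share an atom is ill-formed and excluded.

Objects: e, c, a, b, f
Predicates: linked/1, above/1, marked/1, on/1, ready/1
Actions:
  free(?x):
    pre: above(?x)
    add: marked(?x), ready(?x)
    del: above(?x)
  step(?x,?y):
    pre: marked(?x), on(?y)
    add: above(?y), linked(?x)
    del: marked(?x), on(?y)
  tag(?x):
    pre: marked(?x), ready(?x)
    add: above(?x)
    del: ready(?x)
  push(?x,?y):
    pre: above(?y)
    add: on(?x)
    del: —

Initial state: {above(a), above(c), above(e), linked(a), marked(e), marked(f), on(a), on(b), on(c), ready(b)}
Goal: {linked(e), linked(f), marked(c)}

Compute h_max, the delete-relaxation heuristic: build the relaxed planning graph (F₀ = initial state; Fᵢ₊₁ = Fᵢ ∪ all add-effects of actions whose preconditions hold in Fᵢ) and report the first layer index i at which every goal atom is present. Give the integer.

1

F0 = init (10 atoms)
F1 = F0 ∪ {above(b), linked(e), linked(f), marked(a), marked(c), on(e), on(f), ready(a), ready(c), ready(e)}  (20 atoms)
goal ⊆ F1  ⇒  h_max = 1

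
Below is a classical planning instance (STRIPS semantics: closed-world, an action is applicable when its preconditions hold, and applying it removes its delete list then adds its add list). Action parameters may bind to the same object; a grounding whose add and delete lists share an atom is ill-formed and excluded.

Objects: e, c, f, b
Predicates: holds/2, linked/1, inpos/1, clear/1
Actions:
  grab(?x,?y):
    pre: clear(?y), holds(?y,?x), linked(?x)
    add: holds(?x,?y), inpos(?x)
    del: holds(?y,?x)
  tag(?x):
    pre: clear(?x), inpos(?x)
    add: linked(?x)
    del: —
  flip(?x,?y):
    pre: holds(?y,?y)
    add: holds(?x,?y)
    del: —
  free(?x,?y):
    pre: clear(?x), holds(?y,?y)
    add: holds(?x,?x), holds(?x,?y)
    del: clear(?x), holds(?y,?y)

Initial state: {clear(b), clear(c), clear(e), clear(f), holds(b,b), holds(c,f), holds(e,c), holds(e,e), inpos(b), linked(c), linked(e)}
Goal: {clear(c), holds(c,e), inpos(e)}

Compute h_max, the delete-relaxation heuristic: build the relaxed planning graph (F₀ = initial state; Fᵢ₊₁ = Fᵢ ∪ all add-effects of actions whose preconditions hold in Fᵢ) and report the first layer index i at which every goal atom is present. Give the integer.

F0 = init (11 atoms)
F1 = F0 ∪ {holds(b,e), holds(c,b), holds(c,c), holds(c,e), holds(e,b), holds(f,b), holds(f,e), holds(f,f), inpos(c), linked(b)}  (21 atoms)
F2 = F1 ∪ {holds(b,c), holds(b,f), holds(e,f), holds(f,c), inpos(e)}  (26 atoms)
goal ⊆ F2  ⇒  h_max = 2

2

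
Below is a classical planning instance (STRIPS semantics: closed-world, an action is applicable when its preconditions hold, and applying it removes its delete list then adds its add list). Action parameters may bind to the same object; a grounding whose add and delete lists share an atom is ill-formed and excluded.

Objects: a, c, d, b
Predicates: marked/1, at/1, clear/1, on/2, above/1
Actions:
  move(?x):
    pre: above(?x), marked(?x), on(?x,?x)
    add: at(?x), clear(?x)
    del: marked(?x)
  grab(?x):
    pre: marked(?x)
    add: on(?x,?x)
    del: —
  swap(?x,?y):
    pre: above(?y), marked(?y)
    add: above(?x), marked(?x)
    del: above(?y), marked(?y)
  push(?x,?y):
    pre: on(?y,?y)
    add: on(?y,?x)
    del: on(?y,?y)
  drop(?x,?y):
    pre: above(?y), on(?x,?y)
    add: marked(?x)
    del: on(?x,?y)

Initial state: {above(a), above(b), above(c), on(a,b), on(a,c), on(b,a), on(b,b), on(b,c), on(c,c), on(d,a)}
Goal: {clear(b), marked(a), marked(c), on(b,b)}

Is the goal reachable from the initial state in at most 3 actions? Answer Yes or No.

No

1. drop(a,c)  →  {above(a), above(b), above(c), marked(a), on(a,b), on(b,a), on(b,b), on(b,c), on(c,c), on(d,a)}
2. drop(c,c)  →  {above(a), above(b), above(c), marked(a), marked(c), on(a,b), on(b,a), on(b,b), on(b,c), on(d,a)}
3. drop(b,a)  →  {above(a), above(b), above(c), marked(a), marked(b), marked(c), on(a,b), on(b,b), on(b,c), on(d,a)}
4. move(b)  →  {above(a), above(b), above(c), at(b), clear(b), marked(a), marked(c), on(a,b), on(b,b), on(b,c), on(d,a)}
optimal plan length = 4; 4 > 3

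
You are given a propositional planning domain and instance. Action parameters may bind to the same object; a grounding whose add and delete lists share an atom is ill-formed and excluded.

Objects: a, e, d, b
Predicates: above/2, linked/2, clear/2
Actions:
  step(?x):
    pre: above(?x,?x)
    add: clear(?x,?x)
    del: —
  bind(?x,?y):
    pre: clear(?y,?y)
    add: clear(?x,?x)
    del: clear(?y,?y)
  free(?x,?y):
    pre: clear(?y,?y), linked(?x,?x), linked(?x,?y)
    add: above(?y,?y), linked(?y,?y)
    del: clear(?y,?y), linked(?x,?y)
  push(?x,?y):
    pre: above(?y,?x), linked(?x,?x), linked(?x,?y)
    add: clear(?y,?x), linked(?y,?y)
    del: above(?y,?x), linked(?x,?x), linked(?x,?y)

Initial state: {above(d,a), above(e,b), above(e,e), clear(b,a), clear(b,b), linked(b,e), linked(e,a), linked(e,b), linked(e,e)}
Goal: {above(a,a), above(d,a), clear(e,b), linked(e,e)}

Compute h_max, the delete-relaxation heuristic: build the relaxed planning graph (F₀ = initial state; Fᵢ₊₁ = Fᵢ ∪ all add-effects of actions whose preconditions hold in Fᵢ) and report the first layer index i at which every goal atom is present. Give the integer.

2

F0 = init (9 atoms)
F1 = F0 ∪ {above(b,b), clear(a,a), clear(d,d), clear(e,e), linked(b,b)}  (14 atoms)
F2 = F1 ∪ {above(a,a), clear(e,b), linked(a,a)}  (17 atoms)
goal ⊆ F2  ⇒  h_max = 2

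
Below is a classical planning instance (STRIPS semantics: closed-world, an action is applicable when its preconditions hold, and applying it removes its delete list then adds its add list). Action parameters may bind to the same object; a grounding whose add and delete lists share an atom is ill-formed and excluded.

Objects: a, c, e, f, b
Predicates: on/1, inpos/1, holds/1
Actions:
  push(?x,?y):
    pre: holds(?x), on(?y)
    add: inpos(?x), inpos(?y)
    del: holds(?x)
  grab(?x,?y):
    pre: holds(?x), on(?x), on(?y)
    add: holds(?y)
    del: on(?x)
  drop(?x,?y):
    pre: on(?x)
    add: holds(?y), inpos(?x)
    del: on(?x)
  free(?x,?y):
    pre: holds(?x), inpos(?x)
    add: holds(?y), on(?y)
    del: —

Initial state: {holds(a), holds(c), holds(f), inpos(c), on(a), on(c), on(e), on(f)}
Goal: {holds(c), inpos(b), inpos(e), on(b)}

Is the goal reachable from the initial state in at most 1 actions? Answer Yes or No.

No

1. free(c,b)  →  {holds(a), holds(b), holds(c), holds(f), inpos(c), on(a), on(b), on(c), on(e), on(f)}
2. push(b,e)  →  {holds(a), holds(c), holds(f), inpos(b), inpos(c), inpos(e), on(a), on(b), on(c), on(e), on(f)}
optimal plan length = 2; 2 > 1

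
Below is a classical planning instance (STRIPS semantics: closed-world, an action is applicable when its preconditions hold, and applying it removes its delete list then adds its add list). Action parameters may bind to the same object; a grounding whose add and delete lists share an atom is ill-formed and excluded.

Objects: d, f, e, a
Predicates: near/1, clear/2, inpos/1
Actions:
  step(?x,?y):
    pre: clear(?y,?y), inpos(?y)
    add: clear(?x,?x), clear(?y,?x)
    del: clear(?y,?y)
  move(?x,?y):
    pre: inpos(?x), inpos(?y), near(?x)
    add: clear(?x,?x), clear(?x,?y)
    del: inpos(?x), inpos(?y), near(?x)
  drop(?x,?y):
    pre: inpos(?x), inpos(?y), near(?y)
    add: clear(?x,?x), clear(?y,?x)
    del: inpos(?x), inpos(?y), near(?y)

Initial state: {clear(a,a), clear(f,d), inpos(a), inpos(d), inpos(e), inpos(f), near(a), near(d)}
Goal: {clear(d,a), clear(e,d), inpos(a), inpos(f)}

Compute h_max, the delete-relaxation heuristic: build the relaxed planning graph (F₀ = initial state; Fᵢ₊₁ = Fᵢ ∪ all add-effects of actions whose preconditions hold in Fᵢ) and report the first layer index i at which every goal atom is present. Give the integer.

F0 = init (8 atoms)
F1 = F0 ∪ {clear(a,d), clear(a,e), clear(a,f), clear(d,a), clear(d,d), clear(d,e), clear(d,f), clear(e,e), clear(f,f)}  (17 atoms)
F2 = F1 ∪ {clear(e,a), clear(e,d), clear(e,f), clear(f,a), clear(f,e)}  (22 atoms)
goal ⊆ F2  ⇒  h_max = 2

2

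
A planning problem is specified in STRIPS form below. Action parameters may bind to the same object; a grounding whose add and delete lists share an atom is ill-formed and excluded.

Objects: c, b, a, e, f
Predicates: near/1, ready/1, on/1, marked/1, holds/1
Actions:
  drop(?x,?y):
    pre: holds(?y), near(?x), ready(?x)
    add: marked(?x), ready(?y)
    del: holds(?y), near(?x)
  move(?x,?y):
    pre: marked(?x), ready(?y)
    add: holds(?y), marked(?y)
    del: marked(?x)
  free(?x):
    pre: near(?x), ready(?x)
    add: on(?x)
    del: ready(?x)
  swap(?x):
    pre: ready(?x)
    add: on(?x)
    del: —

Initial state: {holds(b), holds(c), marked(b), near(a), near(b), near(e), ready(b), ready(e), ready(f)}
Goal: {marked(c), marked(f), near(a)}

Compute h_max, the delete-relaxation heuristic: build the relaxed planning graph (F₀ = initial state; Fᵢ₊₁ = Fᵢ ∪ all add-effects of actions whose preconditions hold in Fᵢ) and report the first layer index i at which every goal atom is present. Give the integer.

2

F0 = init (9 atoms)
F1 = F0 ∪ {holds(e), holds(f), marked(e), marked(f), on(b), on(e), on(f), ready(c)}  (17 atoms)
F2 = F1 ∪ {marked(c), on(c)}  (19 atoms)
goal ⊆ F2  ⇒  h_max = 2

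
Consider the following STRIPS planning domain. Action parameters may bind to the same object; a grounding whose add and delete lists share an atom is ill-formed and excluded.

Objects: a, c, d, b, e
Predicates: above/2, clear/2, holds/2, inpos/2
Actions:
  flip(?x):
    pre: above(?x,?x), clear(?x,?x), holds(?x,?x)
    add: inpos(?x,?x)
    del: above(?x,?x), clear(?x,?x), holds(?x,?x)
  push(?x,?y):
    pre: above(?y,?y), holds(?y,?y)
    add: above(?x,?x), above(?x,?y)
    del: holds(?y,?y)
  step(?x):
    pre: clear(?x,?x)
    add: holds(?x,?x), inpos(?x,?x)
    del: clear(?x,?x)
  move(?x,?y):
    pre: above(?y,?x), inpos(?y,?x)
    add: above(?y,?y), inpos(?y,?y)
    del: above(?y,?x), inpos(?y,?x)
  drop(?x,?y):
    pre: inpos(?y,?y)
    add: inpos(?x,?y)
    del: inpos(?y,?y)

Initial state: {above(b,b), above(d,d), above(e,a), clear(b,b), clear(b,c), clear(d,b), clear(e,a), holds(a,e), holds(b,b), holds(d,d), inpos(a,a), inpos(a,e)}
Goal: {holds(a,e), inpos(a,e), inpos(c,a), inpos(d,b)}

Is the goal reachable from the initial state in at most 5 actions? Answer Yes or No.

Yes

1. flip(b)  →  {above(d,d), above(e,a), clear(b,c), clear(d,b), clear(e,a), holds(a,e), holds(d,d), inpos(a,a), inpos(a,e), inpos(b,b)}
2. drop(c,a)  →  {above(d,d), above(e,a), clear(b,c), clear(d,b), clear(e,a), holds(a,e), holds(d,d), inpos(a,e), inpos(b,b), inpos(c,a)}
3. drop(d,b)  →  {above(d,d), above(e,a), clear(b,c), clear(d,b), clear(e,a), holds(a,e), holds(d,d), inpos(a,e), inpos(c,a), inpos(d,b)}
optimal plan length = 3; 3 ≤ 5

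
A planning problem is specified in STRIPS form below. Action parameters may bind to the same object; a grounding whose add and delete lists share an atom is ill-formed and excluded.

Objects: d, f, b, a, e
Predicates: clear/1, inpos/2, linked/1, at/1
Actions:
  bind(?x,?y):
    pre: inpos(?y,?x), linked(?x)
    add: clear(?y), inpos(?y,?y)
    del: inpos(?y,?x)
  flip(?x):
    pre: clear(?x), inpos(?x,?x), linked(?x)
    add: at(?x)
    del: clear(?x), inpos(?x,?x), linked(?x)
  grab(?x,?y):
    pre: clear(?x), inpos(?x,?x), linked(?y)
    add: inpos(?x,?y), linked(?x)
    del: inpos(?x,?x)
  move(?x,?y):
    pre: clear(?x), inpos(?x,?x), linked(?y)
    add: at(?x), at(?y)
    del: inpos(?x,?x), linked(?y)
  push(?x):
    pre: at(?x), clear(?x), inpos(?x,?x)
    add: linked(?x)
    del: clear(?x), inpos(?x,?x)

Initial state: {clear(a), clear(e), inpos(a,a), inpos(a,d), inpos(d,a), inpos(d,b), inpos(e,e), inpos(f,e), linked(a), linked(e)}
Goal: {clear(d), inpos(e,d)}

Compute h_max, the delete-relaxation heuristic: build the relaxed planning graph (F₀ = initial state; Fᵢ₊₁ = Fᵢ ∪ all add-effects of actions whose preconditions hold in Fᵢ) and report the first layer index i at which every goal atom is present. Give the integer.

F0 = init (10 atoms)
F1 = F0 ∪ {at(a), at(e), clear(d), clear(f), inpos(a,e), inpos(d,d), inpos(e,a), inpos(f,f)}  (18 atoms)
F2 = F1 ∪ {at(d), at(f), inpos(d,e), inpos(f,a), linked(d), linked(f)}  (24 atoms)
F3 = F2 ∪ {inpos(a,f), inpos(d,f), inpos(e,d), inpos(e,f), inpos(f,d)}  (29 atoms)
goal ⊆ F3  ⇒  h_max = 3

3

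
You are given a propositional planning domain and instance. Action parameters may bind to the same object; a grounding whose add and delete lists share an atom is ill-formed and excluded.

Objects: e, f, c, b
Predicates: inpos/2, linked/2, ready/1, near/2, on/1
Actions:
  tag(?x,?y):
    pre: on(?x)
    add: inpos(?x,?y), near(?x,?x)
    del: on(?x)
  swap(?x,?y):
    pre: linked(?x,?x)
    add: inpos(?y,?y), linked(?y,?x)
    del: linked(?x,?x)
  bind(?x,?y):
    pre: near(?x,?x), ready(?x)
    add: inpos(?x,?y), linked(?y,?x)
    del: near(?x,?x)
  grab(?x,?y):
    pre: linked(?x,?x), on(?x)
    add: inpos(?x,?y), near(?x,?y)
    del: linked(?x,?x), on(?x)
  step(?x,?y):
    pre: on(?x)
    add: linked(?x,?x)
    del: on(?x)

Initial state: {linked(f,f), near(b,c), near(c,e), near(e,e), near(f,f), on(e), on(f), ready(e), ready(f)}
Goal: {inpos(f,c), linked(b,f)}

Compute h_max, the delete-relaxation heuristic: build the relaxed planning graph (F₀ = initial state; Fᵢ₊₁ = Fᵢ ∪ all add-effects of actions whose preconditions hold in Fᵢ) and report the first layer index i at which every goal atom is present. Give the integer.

F0 = init (9 atoms)
F1 = F0 ∪ {inpos(b,b), inpos(c,c), inpos(e,b), inpos(e,c), inpos(e,e), inpos(e,f), inpos(f,b), inpos(f,c), inpos(f,e), inpos(f,f), linked(b,e), linked(b,f), linked(c,e), linked(c,f), linked(e,e), linked(e,f), linked(f,e), near(f,b), near(f,c), near(f,e)}  (29 atoms)
goal ⊆ F1  ⇒  h_max = 1

1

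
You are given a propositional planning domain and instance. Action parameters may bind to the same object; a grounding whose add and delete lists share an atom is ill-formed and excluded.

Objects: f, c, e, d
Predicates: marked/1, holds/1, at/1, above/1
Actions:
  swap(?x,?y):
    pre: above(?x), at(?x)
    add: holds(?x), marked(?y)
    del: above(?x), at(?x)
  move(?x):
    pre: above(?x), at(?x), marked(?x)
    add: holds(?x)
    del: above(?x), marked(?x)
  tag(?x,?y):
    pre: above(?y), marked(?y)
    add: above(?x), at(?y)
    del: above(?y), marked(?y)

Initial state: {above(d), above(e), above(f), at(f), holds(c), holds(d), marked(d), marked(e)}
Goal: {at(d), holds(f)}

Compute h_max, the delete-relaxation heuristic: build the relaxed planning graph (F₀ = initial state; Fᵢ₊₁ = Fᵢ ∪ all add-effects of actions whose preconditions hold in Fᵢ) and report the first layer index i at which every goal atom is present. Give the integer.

F0 = init (8 atoms)
F1 = F0 ∪ {above(c), at(d), at(e), holds(f), marked(c), marked(f)}  (14 atoms)
goal ⊆ F1  ⇒  h_max = 1

1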